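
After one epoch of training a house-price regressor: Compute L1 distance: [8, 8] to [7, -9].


d = |8-7| + |8+ 9|
  = 1 + 17
  = 18

18


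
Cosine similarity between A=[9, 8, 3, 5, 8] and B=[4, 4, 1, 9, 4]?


A·B = 9·4 + 8·4 + 3·1 + 5·9 + 8·4 = 148
‖A‖ = √243 = 15.5885, ‖B‖ = √130 = 11.4018
cos = 148/(√243·√130) = 148/√31590 = 0.8327

0.8327


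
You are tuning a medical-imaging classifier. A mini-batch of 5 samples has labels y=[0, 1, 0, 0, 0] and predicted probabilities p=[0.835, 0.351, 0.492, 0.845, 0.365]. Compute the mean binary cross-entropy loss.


L[0] = -ln(1-0.835) = -ln(0.165) = 1.8018
L[1] = -ln(0.351) = 1.047
L[2] = -ln(1-0.492) = -ln(0.508) = 0.6773
L[3] = -ln(1-0.845) = -ln(0.155) = 1.8643
L[4] = -ln(1-0.365) = -ln(0.635) = 0.4541
mean = (1.8018 + 1.047 + 0.6773 + 1.8643 + 0.4541)/5 = 1.1689

1.1689


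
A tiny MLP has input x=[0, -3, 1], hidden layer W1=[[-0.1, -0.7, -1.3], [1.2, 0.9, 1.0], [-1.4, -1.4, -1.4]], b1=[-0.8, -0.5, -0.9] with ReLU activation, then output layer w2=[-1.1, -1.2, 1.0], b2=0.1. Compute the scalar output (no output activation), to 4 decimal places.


z1[0] = (-0.1)·(0) + (-0.7)·(-3) + (-1.3)·(1) - 0.8 = 0.0
z1[1] = (1.2)·(0) + (0.9)·(-3) + (1.0)·(1) - 0.5 = -2.2
z1[2] = (-1.4)·(0) + (-1.4)·(-3) + (-1.4)·(1) - 0.9 = 1.9
h = ReLU(z1) = [0.0, 0.0, 1.9]
output = (-1.1)·(0.0) + (-1.2)·(0.0) + (1.0)·(1.9) + 0.1 = 2.0

2.0


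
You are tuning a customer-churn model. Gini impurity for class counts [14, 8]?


Probabilities: [14/22, 8/22] ≈ [0.6364, 0.3636]
Σpᵢ² = (196 + 64)/22² = 260/484
Gini = 1 - Σpᵢ² = 1 - 260/484 = 0.4628

0.4628


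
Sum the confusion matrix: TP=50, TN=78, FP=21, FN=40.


Total = TP + TN + FP + FN
= 50 + 78 + 21 + 40
= 189
(Predicted positive: 71, predicted negative: 118)

189


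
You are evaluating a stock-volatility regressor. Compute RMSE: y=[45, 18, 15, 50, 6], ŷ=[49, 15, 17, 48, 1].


MSE = 58/5 = 11.6
RMSE = √(58/5) = 3.4059

3.4059


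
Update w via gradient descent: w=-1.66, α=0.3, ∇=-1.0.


w_new = w - α·∇
= -1.66 - 0.3·-1.0
= -1.66 + 0.3
= -1.36

-1.36


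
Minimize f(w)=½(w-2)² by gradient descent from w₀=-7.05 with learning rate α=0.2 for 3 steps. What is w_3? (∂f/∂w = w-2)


step 1: grad = -7.05-2 = -9.05; w = -7.05 - 0.2·(-9.05) = -5.24
step 2: grad = -5.24-2 = -7.24; w = -5.24 - 0.2·(-7.24) = -3.792
step 3: grad = -3.792-2 = -5.792; w = -3.792 - 0.2·(-5.792) = -2.6336

-2.6336


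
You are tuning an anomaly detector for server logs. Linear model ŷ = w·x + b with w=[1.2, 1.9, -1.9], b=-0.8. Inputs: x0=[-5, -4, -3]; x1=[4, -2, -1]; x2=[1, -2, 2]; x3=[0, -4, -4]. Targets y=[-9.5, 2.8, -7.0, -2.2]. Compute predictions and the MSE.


ŷ0 = (1.2)·(-5) + (1.9)·(-4) + (-1.9)·(-3) - 0.8 = -8.7
ŷ1 = (1.2)·(4) + (1.9)·(-2) + (-1.9)·(-1) - 0.8 = 2.1
ŷ2 = (1.2)·(1) + (1.9)·(-2) + (-1.9)·(2) - 0.8 = -7.2
ŷ3 = (1.2)·(0) + (1.9)·(-4) + (-1.9)·(-4) - 0.8 = -0.8
errors² = [0.64, 0.49, 0.04, 1.96]
MSE = 3.1300/4 = 0.7825

0.7825


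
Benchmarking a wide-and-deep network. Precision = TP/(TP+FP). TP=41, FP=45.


Precision = TP/(TP+FP)
= 41/(41+45)
= 41/86 = 47.67%

47.67%


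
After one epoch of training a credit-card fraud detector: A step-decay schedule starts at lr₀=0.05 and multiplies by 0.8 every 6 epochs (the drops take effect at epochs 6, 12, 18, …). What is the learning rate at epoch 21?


n_drops = ⌊21/6⌋ = 3
lr = 0.05·0.8^3 = 0.05·0.512 = 0.0256

0.0256


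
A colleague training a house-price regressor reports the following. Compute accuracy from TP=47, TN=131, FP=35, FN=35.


Accuracy = (TP+TN)/(TP+TN+FP+FN)
= (47+131)/(248)
= 178/248 = 71.77%

71.77%


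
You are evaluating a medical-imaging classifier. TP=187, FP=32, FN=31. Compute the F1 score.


Precision = 187/219 = 0.8539
Recall = 187/218 = 0.8578
F1 = 2·P·R/(P+R) = 2·TP/(2·TP+FP+FN) = 374/(374+32+31) = 374/437 = 0.8558

0.8558


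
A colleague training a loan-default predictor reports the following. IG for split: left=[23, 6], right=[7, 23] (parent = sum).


Parent = [30, 29], H_parent = 0.9998
H_left = 0.7355 (n=29), H_right = 0.7838 (n=30)
H_children = (29/59)·0.7355 + (30/59)·0.7838 = 0.7601
IG = 0.9998 - 0.7601 = 0.2397

0.2397


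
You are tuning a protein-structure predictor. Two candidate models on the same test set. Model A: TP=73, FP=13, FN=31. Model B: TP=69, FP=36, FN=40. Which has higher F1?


Model A: P=73/86=0.8488, R=73/104=0.7019, F1=2PR/(P+R)=2TP/(2TP+FP+FN)=146/190=0.7684
Model B: P=69/105=0.6571, R=69/109=0.633, F1=2PR/(P+R)=2TP/(2TP+FP+FN)=138/214=0.6449
0.7684 > 0.6449 → Model A

Model A


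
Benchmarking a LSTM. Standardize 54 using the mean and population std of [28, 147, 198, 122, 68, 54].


μ = 102.8333, σ = 58.556
z = (54 - 102.8333)/58.556 = -0.834

-0.834


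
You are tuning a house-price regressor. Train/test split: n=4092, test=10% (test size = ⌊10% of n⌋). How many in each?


Test = ⌊4092·10/100⌋ = 409
Train = 4092 - 409 = 3683

Train: 3683, Test: 409


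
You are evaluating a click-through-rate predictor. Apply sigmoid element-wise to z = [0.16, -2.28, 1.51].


σ(0.16) = 1/(1+e^-0.16) = 0.5399
σ(-2.28) = 1/(1+e^2.28) = 0.0928
σ(1.51) = 1/(1+e^-1.51) = 0.8191
result = [0.5399, 0.0928, 0.8191]

[0.5399, 0.0928, 0.8191]


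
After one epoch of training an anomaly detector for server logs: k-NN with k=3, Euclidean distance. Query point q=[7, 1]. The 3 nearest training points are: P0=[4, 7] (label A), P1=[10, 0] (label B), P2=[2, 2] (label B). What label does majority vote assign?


d(q,P0) = 6.7082  (label A)
d(q,P1) = 3.1623  (label B)
d(q,P2) = 5.099  (label B)
Votes: A=1, B=2
Majority → B

B


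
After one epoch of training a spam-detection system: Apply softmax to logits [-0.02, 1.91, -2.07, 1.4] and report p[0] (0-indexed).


Exponentials: e^-0.02=0.9802, e^1.91=6.7531, e^-2.07=0.1262, e^1.4=4.0552
Sum = 11.9147
Softmax = [0.0823, 0.5668, 0.0106, 0.3404]
p[0] = 0.9802/11.9147 = 0.0823

0.0823


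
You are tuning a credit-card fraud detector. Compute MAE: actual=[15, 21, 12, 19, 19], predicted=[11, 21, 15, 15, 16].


Absolute errors: |15-11|=4, |21-21|=0, |12-15|=3, |19-15|=4, |19-16|=3
Sum = 14
MAE = 14/5 = 14/5

14/5


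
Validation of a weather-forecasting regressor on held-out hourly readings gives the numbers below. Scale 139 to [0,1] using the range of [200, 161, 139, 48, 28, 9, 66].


min=9, max=200
(139-9)/(200-9) = 130/191 = 0.6806

0.6806


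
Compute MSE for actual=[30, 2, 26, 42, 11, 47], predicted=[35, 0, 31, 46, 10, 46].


Squared errors: (30-35)²=25, (2-0)²=4, (26-31)²=25, (42-46)²=16, (11-10)²=1, (47-46)²=1
Sum = 72
MSE = 72/6 = 12

12


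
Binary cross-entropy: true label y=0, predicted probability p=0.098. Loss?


BCE = -[y·ln(p) + (1-y)·ln(1-p)]
= -0 - 1·ln(1-0.098)
= -ln(0.902) = 0.1031

0.1031


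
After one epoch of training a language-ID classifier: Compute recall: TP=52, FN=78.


Recall = TP/(TP+FN)
= 52/(52+78)
= 52/130 = 40.0%

40.0%


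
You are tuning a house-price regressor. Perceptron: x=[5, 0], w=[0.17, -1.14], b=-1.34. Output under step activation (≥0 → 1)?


z = (5)·(0.17) + (0)·(-1.14) - 1.34
  = -0.49
step(z) = 0 (z<0)

0


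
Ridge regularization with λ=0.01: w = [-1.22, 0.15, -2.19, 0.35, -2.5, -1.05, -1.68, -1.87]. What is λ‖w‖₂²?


‖w‖₂² = (-1.22)² + (0.15)² + (-2.19)² + (0.35)² + (-2.5)² + (-1.05)² + (-1.68)² + (-1.87)²
     = 1.4884 + 0.0225 + 4.7961 + 0.1225 + 6.25 + 1.1025 + 2.8224 + 3.4969
     = 20.1013
λ·‖w‖₂² = 0.01·20.1013 = 0.201013

0.201013


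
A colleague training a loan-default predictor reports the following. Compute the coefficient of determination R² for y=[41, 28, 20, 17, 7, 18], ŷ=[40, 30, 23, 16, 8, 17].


ȳ = 21.8333
SS_res = Σ(y-ŷ)² = 17
SS_tot = Σ(y-ȳ)² = 666.83
R² = 1 - SS_res/SS_tot = 1 - 0.0255 = 0.9745

0.9745


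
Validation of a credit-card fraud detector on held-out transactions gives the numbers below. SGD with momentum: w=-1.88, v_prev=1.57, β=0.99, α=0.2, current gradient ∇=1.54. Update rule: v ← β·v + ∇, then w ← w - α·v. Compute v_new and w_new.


v_new = 0.99·1.57 + 1.54 = 1.5543 + 1.54 = 3.0943
w_new = -1.88 - 0.2·3.0943 = -1.88 - 0.61886 = -2.49886

v_new=3.0943, w_new=-2.49886


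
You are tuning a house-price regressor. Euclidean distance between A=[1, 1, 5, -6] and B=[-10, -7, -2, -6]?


d = √((1+ 10)² + (1+ 7)² + (5+ 2)² + (-6+ 6)²)
  = √(121 + 64 + 49 + 0)
  = √234 = 15.2971

15.2971


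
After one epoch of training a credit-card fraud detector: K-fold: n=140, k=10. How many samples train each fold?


Fold size = 140/10 = 14
Training per fold = 140 - 14 = 126

126


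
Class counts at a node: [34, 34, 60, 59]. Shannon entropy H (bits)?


Probabilities: [34/187, 34/187, 60/187, 59/187] ≈ [0.1818, 0.1818, 0.3209, 0.3155]
H = -((34/187)·log₂(34/187) + (34/187)·log₂(34/187) + (60/187)·log₂(60/187) + (59/187)·log₂(59/187))
  = 1.9456 bits

1.9456 bits


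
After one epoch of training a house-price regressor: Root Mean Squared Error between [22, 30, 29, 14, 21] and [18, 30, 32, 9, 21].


MSE = 50/5 = 10
RMSE = √(50/5) = 3.1623

3.1623


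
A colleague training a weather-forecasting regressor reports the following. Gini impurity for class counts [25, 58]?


Probabilities: [25/83, 58/83] ≈ [0.3012, 0.6988]
Σpᵢ² = (625 + 3364)/83² = 3989/6889
Gini = 1 - Σpᵢ² = 1 - 3989/6889 = 0.421

0.421


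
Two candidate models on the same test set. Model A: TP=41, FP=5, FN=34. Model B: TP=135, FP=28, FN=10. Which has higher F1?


Model A: P=41/46=0.8913, R=41/75=0.5467, F1=2PR/(P+R)=2TP/(2TP+FP+FN)=82/121=0.6777
Model B: P=135/163=0.8282, R=135/145=0.931, F1=2PR/(P+R)=2TP/(2TP+FP+FN)=270/308=0.8766
0.6777 < 0.8766 → Model B

Model B


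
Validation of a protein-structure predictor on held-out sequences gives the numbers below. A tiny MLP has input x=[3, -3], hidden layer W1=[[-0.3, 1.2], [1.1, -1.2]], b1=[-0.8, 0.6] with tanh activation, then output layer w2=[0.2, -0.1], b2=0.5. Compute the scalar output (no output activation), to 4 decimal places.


z1[0] = (-0.3)·(3) + (1.2)·(-3) - 0.8 = -5.3
z1[1] = (1.1)·(3) + (-1.2)·(-3) + 0.6 = 7.5
h = tanh(z1) = [-1.0, 1.0]
output = (0.2)·(-1.0) + (-0.1)·(1.0) + 0.5 = 0.2

0.2


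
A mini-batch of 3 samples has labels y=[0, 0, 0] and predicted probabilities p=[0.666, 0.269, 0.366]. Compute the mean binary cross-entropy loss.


L[0] = -ln(1-0.666) = -ln(0.334) = 1.0966
L[1] = -ln(1-0.269) = -ln(0.731) = 0.3133
L[2] = -ln(1-0.366) = -ln(0.634) = 0.4557
mean = (1.0966 + 0.3133 + 0.4557)/3 = 0.6219

0.6219


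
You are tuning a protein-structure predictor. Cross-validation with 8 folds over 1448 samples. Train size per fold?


Fold size = 1448/8 = 181
Training per fold = 1448 - 181 = 1267

1267


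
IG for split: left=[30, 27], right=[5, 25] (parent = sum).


Parent = [35, 52], H_parent = 0.9723
H_left = 0.998 (n=57), H_right = 0.65 (n=30)
H_children = (57/87)·0.998 + (30/87)·0.65 = 0.878
IG = 0.9723 - 0.878 = 0.0943

0.0943


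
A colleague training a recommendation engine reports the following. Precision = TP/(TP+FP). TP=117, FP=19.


Precision = TP/(TP+FP)
= 117/(117+19)
= 117/136 = 86.03%

86.03%


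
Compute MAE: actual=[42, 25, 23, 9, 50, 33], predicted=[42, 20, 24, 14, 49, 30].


Absolute errors: |42-42|=0, |25-20|=5, |23-24|=1, |9-14|=5, |50-49|=1, |33-30|=3
Sum = 15
MAE = 15/6 = 5/2

5/2


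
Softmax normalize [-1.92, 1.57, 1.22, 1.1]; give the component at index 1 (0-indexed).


Exponentials: e^-1.92=0.1466, e^1.57=4.8066, e^1.22=3.3872, e^1.1=3.0042
Sum = 11.3446
Softmax = [0.0129, 0.4237, 0.2986, 0.2648]
p[1] = 4.8066/11.3446 = 0.4237

0.4237


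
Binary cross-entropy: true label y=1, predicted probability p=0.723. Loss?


BCE = -[y·ln(p) + (1-y)·ln(1-p)]
= -1·ln(0.723) - 0
= -ln(0.723) = 0.3243

0.3243


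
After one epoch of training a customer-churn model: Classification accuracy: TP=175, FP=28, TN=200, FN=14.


Accuracy = (TP+TN)/(TP+TN+FP+FN)
= (175+200)/(417)
= 375/417 = 89.93%

89.93%


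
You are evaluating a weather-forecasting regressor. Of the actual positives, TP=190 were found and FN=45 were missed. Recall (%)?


Recall = TP/(TP+FN)
= 190/(190+45)
= 190/235 = 80.85%

80.85%


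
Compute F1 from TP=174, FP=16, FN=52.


Precision = 174/190 = 0.9158
Recall = 174/226 = 0.7699
F1 = 2·P·R/(P+R) = 2·TP/(2·TP+FP+FN) = 348/(348+16+52) = 348/416 = 0.8365

0.8365


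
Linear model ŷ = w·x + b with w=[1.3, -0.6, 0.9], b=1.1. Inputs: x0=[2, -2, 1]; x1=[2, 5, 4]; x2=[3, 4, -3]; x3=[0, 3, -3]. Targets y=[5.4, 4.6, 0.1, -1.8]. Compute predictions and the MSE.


ŷ0 = (1.3)·(2) + (-0.6)·(-2) + (0.9)·(1) + 1.1 = 5.8
ŷ1 = (1.3)·(2) + (-0.6)·(5) + (0.9)·(4) + 1.1 = 4.3
ŷ2 = (1.3)·(3) + (-0.6)·(4) + (0.9)·(-3) + 1.1 = -0.1
ŷ3 = (1.3)·(0) + (-0.6)·(3) + (0.9)·(-3) + 1.1 = -3.4
errors² = [0.16, 0.09, 0.04, 2.56]
MSE = 2.8500/4 = 0.7125

0.7125


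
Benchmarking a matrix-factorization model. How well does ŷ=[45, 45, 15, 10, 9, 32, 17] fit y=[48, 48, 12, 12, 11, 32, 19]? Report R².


ȳ = 26
SS_res = Σ(y-ŷ)² = 39
SS_tot = Σ(y-ȳ)² = 1670
R² = 1 - SS_res/SS_tot = 1 - 0.0234 = 0.9766

0.9766


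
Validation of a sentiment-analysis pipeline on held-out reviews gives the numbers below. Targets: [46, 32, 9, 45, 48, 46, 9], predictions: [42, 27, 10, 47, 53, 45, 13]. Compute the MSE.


Squared errors: (46-42)²=16, (32-27)²=25, (9-10)²=1, (45-47)²=4, (48-53)²=25, (46-45)²=1, (9-13)²=16
Sum = 88
MSE = 88/7 = 88/7

88/7


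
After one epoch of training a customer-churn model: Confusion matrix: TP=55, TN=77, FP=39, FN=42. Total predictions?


Total = TP + TN + FP + FN
= 55 + 77 + 39 + 42
= 213
(Predicted positive: 94, predicted negative: 119)

213


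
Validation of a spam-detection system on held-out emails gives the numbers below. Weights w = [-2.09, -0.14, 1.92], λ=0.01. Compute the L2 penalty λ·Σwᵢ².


‖w‖₂² = (-2.09)² + (-0.14)² + (1.92)²
     = 4.3681 + 0.0196 + 3.6864
     = 8.0741
λ·‖w‖₂² = 0.01·8.0741 = 0.080741

0.080741


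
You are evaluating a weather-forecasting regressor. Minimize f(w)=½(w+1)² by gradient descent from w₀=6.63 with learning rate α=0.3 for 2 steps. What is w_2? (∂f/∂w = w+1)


step 1: grad = 6.63+1 = 7.63; w = 6.63 - 0.3·(7.63) = 4.341
step 2: grad = 4.341+1 = 5.341; w = 4.341 - 0.3·(5.341) = 2.7387

2.7387


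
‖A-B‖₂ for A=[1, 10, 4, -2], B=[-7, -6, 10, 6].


d = √((1+ 7)² + (10+ 6)² + (4-10)² + (-2-6)²)
  = √(64 + 256 + 36 + 64)
  = √420 = 20.4939

20.4939


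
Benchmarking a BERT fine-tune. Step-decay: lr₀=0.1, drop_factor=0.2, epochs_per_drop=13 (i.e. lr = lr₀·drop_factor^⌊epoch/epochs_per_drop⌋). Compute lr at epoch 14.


n_drops = ⌊14/13⌋ = 1
lr = 0.1·0.2^1 = 0.1·0.2 = 0.02

0.02


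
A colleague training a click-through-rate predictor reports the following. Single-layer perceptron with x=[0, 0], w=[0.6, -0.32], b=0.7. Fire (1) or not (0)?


z = (0)·(0.6) + (0)·(-0.32) + 0.7
  = 0.7
step(z) = 1 (z≥0)

1


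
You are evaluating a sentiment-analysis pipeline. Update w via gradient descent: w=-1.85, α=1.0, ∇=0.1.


w_new = w - α·∇
= -1.85 - 1.0·0.1
= -1.85 - 0.1
= -1.95

-1.95


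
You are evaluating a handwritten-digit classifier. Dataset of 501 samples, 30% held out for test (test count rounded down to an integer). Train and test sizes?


Test = ⌊501·30/100⌋ = 150
Train = 501 - 150 = 351

Train: 351, Test: 150


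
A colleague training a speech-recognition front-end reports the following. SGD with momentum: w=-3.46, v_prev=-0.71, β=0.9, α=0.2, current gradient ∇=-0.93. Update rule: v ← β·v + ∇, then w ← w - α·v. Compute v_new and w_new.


v_new = 0.9·-0.71 - 0.93 = -0.639 - 0.93 = -1.569
w_new = -3.46 - 0.2·-1.569 = -3.46 + 0.3138 = -3.1462

v_new=-1.569, w_new=-3.1462


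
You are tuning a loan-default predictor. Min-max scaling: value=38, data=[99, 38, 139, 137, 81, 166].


min=38, max=166
(38-38)/(166-38) = 0/128 = 0.0

0.0


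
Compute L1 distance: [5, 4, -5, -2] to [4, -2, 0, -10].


d = |5-4| + |4+ 2| + |-5-0| + |-2+ 10|
  = 1 + 6 + 5 + 8
  = 20

20


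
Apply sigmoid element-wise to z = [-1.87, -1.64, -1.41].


σ(-1.87) = 1/(1+e^1.87) = 0.1335
σ(-1.64) = 1/(1+e^1.64) = 0.1625
σ(-1.41) = 1/(1+e^1.41) = 0.1962
result = [0.1335, 0.1625, 0.1962]

[0.1335, 0.1625, 0.1962]


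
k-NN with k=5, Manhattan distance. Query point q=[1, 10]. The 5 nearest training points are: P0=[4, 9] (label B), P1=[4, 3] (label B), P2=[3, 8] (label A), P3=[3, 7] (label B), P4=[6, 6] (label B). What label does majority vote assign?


d(q,P0) = 4  (label B)
d(q,P1) = 10  (label B)
d(q,P2) = 4  (label A)
d(q,P3) = 5  (label B)
d(q,P4) = 9  (label B)
Votes: A=1, B=4
Majority → B

B


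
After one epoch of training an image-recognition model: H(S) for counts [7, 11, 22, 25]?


Probabilities: [7/65, 11/65, 22/65, 25/65] ≈ [0.1077, 0.1692, 0.3385, 0.3846]
H = -((7/65)·log₂(7/65) + (11/65)·log₂(11/65) + (22/65)·log₂(22/65) + (25/65)·log₂(25/65))
  = 1.8392 bits

1.8392 bits


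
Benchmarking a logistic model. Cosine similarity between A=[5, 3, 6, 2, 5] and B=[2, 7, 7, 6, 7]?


A·B = 5·2 + 3·7 + 6·7 + 2·6 + 5·7 = 120
‖A‖ = √99 = 9.9499, ‖B‖ = √187 = 13.6748
cos = 120/(√99·√187) = 120/√18513 = 0.8819

0.8819


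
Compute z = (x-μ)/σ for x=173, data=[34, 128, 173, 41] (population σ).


μ = 94, σ = 58.7495
z = (173 - 94)/58.7495 = 1.3447

1.3447


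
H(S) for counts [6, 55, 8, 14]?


Probabilities: [6/83, 55/83, 8/83, 14/83] ≈ [0.0723, 0.6627, 0.0964, 0.1687]
H = -((6/83)·log₂(6/83) + (55/83)·log₂(55/83) + (8/83)·log₂(8/83) + (14/83)·log₂(14/83))
  = 1.4258 bits

1.4258 bits


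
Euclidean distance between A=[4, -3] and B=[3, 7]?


d = √((4-3)² + (-3-7)²)
  = √(1 + 100)
  = √101 = 10.0499

10.0499


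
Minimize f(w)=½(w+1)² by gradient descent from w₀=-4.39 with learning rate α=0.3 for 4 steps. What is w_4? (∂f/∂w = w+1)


step 1: grad = -4.39+1 = -3.39; w = -4.39 - 0.3·(-3.39) = -3.373
step 2: grad = -3.373+1 = -2.373; w = -3.373 - 0.3·(-2.373) = -2.6611
step 3: grad = -2.6611+1 = -1.6611; w = -2.6611 - 0.3·(-1.6611) = -2.16277
step 4: grad = -2.16277+1 = -1.16277; w = -2.16277 - 0.3·(-1.16277) = -1.813939

-1.813939


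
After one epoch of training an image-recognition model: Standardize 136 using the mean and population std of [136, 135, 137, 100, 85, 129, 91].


μ = 116.1429, σ = 21.4238
z = (136 - 116.1429)/21.4238 = 0.9269

0.9269


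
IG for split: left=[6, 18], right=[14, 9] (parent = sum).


Parent = [20, 27], H_parent = 0.9839
H_left = 0.8113 (n=24), H_right = 0.9656 (n=23)
H_children = (24/47)·0.8113 + (23/47)·0.9656 = 0.8868
IG = 0.9839 - 0.8868 = 0.0971

0.0971


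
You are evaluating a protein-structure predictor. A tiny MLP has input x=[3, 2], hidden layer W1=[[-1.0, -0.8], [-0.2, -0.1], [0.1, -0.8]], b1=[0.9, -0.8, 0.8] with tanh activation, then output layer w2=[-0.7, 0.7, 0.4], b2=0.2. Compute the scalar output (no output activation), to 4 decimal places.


z1[0] = (-1.0)·(3) + (-0.8)·(2) + 0.9 = -3.7
z1[1] = (-0.2)·(3) + (-0.1)·(2) - 0.8 = -1.6
z1[2] = (0.1)·(3) + (-0.8)·(2) + 0.8 = -0.5
h = tanh(z1) = [-0.9988, -0.9217, -0.4621]
output = (-0.7)·(-0.9988) + (0.7)·(-0.9217) + (0.4)·(-0.4621) + 0.2 = 0.0691

0.0691


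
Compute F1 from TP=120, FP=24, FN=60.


Precision = 120/144 = 0.8333
Recall = 120/180 = 0.6667
F1 = 2·P·R/(P+R) = 2·TP/(2·TP+FP+FN) = 240/(240+24+60) = 240/324 = 0.7407

0.7407


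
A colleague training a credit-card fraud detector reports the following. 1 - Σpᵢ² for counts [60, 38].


Probabilities: [60/98, 38/98] ≈ [0.6122, 0.3878]
Σpᵢ² = (3600 + 1444)/98² = 5044/9604
Gini = 1 - Σpᵢ² = 1 - 5044/9604 = 0.4748

0.4748


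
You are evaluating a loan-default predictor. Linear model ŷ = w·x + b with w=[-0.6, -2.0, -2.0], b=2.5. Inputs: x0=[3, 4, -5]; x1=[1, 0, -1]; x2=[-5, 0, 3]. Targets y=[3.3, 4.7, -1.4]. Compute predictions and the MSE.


ŷ0 = (-0.6)·(3) + (-2.0)·(4) + (-2.0)·(-5) + 2.5 = 2.7
ŷ1 = (-0.6)·(1) + (-2.0)·(0) + (-2.0)·(-1) + 2.5 = 3.9
ŷ2 = (-0.6)·(-5) + (-2.0)·(0) + (-2.0)·(3) + 2.5 = -0.5
errors² = [0.36, 0.64, 0.81]
MSE = 1.8100/3 = 0.6033

0.6033


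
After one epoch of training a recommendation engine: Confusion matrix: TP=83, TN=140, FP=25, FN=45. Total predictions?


Total = TP + TN + FP + FN
= 83 + 140 + 25 + 45
= 293
(Predicted positive: 108, predicted negative: 185)

293


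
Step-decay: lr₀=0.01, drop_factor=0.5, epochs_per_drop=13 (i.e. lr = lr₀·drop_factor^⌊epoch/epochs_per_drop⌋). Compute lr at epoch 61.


n_drops = ⌊61/13⌋ = 4
lr = 0.01·0.5^4 = 0.01·0.0625 = 0.000625

0.000625


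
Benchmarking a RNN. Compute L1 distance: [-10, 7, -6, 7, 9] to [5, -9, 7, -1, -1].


d = |-10-5| + |7+ 9| + |-6-7| + |7+ 1| + |9+ 1|
  = 15 + 16 + 13 + 8 + 10
  = 62

62


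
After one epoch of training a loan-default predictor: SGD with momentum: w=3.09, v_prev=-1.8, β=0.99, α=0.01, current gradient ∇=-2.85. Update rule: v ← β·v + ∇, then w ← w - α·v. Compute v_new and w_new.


v_new = 0.99·-1.8 - 2.85 = -1.782 - 2.85 = -4.632
w_new = 3.09 - 0.01·-4.632 = 3.09 + 0.04632 = 3.13632

v_new=-4.632, w_new=3.13632


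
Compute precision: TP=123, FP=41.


Precision = TP/(TP+FP)
= 123/(123+41)
= 123/164 = 75.0%

75.0%


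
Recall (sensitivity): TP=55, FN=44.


Recall = TP/(TP+FN)
= 55/(55+44)
= 55/99 = 55.56%

55.56%


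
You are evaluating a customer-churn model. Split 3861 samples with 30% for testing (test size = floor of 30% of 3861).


Test = ⌊3861·30/100⌋ = 1158
Train = 3861 - 1158 = 2703

Train: 2703, Test: 1158


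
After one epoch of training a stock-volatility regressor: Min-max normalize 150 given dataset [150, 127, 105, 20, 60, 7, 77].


min=7, max=150
(150-7)/(150-7) = 143/143 = 1.0

1.0


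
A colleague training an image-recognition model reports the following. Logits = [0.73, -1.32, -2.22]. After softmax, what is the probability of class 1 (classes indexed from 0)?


Exponentials: e^0.73=2.0751, e^-1.32=0.2671, e^-2.22=0.1086
Sum = 2.4508
Softmax = [0.8467, 0.109, 0.0443]
p[1] = 0.2671/2.4508 = 0.109

0.109


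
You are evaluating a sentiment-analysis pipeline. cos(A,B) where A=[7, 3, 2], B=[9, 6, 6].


A·B = 7·9 + 3·6 + 2·6 = 93
‖A‖ = √62 = 7.874, ‖B‖ = √153 = 12.3693
cos = 93/(√62·√153) = 93/√9486 = 0.9549

0.9549


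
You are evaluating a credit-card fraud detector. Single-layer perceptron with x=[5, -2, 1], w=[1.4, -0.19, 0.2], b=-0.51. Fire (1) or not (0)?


z = (5)·(1.4) + (-2)·(-0.19) + (1)·(0.2) - 0.51
  = 7.07
step(z) = 1 (z≥0)

1


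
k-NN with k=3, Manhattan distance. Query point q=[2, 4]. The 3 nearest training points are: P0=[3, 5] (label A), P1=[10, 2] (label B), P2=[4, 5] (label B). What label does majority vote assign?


d(q,P0) = 2  (label A)
d(q,P1) = 10  (label B)
d(q,P2) = 3  (label B)
Votes: A=1, B=2
Majority → B

B


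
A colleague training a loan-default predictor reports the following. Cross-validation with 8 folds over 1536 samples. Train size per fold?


Fold size = 1536/8 = 192
Training per fold = 1536 - 192 = 1344

1344


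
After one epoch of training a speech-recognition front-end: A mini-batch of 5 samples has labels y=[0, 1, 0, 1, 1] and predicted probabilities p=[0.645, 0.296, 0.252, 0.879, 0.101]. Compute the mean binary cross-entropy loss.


L[0] = -ln(1-0.645) = -ln(0.355) = 1.0356
L[1] = -ln(0.296) = 1.2174
L[2] = -ln(1-0.252) = -ln(0.748) = 0.2904
L[3] = -ln(0.879) = 0.129
L[4] = -ln(0.101) = 2.2926
mean = (1.0356 + 1.2174 + 0.2904 + 0.129 + 2.2926)/5 = 0.993

0.993


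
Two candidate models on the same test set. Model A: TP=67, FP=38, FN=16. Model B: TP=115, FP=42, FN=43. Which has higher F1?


Model A: P=67/105=0.6381, R=67/83=0.8072, F1=2PR/(P+R)=2TP/(2TP+FP+FN)=134/188=0.7128
Model B: P=115/157=0.7325, R=115/158=0.7278, F1=2PR/(P+R)=2TP/(2TP+FP+FN)=230/315=0.7302
0.7128 < 0.7302 → Model B

Model B


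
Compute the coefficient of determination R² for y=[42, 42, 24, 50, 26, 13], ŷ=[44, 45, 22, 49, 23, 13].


ȳ = 32.8333
SS_res = Σ(y-ŷ)² = 27
SS_tot = Σ(y-ȳ)² = 980.83
R² = 1 - SS_res/SS_tot = 1 - 0.0275 = 0.9725

0.9725


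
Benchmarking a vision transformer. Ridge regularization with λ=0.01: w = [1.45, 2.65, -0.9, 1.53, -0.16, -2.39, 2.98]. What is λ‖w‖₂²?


‖w‖₂² = (1.45)² + (2.65)² + (-0.9)² + (1.53)² + (-0.16)² + (-2.39)² + (2.98)²
     = 2.1025 + 7.0225 + 0.81 + 2.3409 + 0.0256 + 5.7121 + 8.8804
     = 26.894
λ·‖w‖₂² = 0.01·26.894 = 0.26894

0.26894


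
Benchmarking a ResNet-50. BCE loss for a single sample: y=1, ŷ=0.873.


BCE = -[y·ln(p) + (1-y)·ln(1-p)]
= -1·ln(0.873) - 0
= -ln(0.873) = 0.1358

0.1358


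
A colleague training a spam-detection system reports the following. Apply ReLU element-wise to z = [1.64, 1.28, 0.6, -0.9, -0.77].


ReLU(1.64) = max(0, 1.64) = 1.64
ReLU(1.28) = max(0, 1.28) = 1.28
ReLU(0.6) = max(0, 0.6) = 0.6
ReLU(-0.9) = max(0, -0.9) = 0.0
ReLU(-0.77) = max(0, -0.77) = 0.0
result = [1.64, 1.28, 0.6, 0.0, 0.0]

[1.64, 1.28, 0.6, 0.0, 0.0]


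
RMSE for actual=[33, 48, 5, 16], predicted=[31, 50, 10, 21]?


MSE = 58/4 = 14.5
RMSE = √(58/4) = 3.8079

3.8079


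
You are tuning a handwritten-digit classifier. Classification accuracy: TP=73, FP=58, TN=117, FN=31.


Accuracy = (TP+TN)/(TP+TN+FP+FN)
= (73+117)/(279)
= 190/279 = 68.1%

68.1%


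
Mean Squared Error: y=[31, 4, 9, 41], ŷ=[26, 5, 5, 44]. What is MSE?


Squared errors: (31-26)²=25, (4-5)²=1, (9-5)²=16, (41-44)²=9
Sum = 51
MSE = 51/4 = 51/4

51/4


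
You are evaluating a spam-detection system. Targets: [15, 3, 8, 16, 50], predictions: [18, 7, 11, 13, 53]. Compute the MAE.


Absolute errors: |15-18|=3, |3-7|=4, |8-11|=3, |16-13|=3, |50-53|=3
Sum = 16
MAE = 16/5 = 16/5

16/5


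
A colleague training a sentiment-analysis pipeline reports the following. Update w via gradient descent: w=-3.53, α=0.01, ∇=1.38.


w_new = w - α·∇
= -3.53 - 0.01·1.38
= -3.53 - 0.0138
= -3.5438

-3.5438


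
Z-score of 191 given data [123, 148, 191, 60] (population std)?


μ = 130.5, σ = 47.4157
z = (191 - 130.5)/47.4157 = 1.2759

1.2759


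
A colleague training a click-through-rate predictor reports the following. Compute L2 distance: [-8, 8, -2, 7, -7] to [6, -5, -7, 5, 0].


d = √((-8-6)² + (8+ 5)² + (-2+ 7)² + (7-5)² + (-7-0)²)
  = √(196 + 169 + 25 + 4 + 49)
  = √443 = 21.0476

21.0476


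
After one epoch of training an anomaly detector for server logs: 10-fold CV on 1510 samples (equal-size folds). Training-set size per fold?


Fold size = 1510/10 = 151
Training per fold = 1510 - 151 = 1359

1359


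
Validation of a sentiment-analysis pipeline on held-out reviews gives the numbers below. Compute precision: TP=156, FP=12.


Precision = TP/(TP+FP)
= 156/(156+12)
= 156/168 = 92.86%

92.86%


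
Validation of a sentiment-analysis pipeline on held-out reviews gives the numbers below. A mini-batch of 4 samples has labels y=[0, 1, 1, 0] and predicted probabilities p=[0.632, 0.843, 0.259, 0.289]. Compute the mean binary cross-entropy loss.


L[0] = -ln(1-0.632) = -ln(0.368) = 0.9997
L[1] = -ln(0.843) = 0.1708
L[2] = -ln(0.259) = 1.3509
L[3] = -ln(1-0.289) = -ln(0.711) = 0.3411
mean = (0.9997 + 0.1708 + 1.3509 + 0.3411)/4 = 0.7156

0.7156


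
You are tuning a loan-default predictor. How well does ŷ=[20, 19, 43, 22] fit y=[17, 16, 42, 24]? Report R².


ȳ = 24.75
SS_res = Σ(y-ŷ)² = 23
SS_tot = Σ(y-ȳ)² = 434.75
R² = 1 - SS_res/SS_tot = 1 - 0.0529 = 0.9471

0.9471


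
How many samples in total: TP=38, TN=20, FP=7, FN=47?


Total = TP + TN + FP + FN
= 38 + 20 + 7 + 47
= 112
(Predicted positive: 45, predicted negative: 67)

112


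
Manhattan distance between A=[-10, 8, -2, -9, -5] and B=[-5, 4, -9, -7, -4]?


d = |-10+ 5| + |8-4| + |-2+ 9| + |-9+ 7| + |-5+ 4|
  = 5 + 4 + 7 + 2 + 1
  = 19

19


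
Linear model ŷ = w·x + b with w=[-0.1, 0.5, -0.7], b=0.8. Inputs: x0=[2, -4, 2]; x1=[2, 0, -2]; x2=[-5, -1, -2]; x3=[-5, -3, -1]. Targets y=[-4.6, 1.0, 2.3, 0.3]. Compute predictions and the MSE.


ŷ0 = (-0.1)·(2) + (0.5)·(-4) + (-0.7)·(2) + 0.8 = -2.8
ŷ1 = (-0.1)·(2) + (0.5)·(0) + (-0.7)·(-2) + 0.8 = 2.0
ŷ2 = (-0.1)·(-5) + (0.5)·(-1) + (-0.7)·(-2) + 0.8 = 2.2
ŷ3 = (-0.1)·(-5) + (0.5)·(-3) + (-0.7)·(-1) + 0.8 = 0.5
errors² = [3.24, 1.0, 0.01, 0.04]
MSE = 4.2900/4 = 1.0725

1.0725


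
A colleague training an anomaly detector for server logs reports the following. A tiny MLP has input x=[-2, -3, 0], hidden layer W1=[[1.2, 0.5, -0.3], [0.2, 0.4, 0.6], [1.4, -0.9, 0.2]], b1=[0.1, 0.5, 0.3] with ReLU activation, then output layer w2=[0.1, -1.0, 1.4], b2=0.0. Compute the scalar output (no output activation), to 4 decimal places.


z1[0] = (1.2)·(-2) + (0.5)·(-3) + (-0.3)·(0) + 0.1 = -3.8
z1[1] = (0.2)·(-2) + (0.4)·(-3) + (0.6)·(0) + 0.5 = -1.1
z1[2] = (1.4)·(-2) + (-0.9)·(-3) + (0.2)·(0) + 0.3 = 0.2
h = ReLU(z1) = [0.0, 0.0, 0.2]
output = (0.1)·(0.0) + (-1.0)·(0.0) + (1.4)·(0.2) + 0.0 = 0.28

0.28


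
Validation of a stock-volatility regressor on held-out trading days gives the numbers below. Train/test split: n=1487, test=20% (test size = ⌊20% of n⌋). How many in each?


Test = ⌊1487·20/100⌋ = 297
Train = 1487 - 297 = 1190

Train: 1190, Test: 297


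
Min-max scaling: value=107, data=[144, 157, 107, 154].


min=107, max=157
(107-107)/(157-107) = 0/50 = 0.0

0.0


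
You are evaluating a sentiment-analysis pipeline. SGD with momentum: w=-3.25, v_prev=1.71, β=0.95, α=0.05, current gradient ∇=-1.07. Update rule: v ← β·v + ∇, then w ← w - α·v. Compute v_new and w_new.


v_new = 0.95·1.71 - 1.07 = 1.6245 - 1.07 = 0.5545
w_new = -3.25 - 0.05·0.5545 = -3.25 - 0.027725 = -3.277725

v_new=0.5545, w_new=-3.277725


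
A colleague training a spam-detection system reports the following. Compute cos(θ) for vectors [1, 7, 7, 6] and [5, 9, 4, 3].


A·B = 1·5 + 7·9 + 7·4 + 6·3 = 114
‖A‖ = √135 = 11.619, ‖B‖ = √131 = 11.4455
cos = 114/(√135·√131) = 114/√17685 = 0.8572

0.8572


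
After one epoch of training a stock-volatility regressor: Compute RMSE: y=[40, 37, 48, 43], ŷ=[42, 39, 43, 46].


MSE = 42/4 = 10.5
RMSE = √(42/4) = 3.2404

3.2404


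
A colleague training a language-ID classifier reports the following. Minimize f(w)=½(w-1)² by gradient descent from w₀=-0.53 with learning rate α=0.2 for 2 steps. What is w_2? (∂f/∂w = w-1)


step 1: grad = -0.53-1 = -1.53; w = -0.53 - 0.2·(-1.53) = -0.224
step 2: grad = -0.224-1 = -1.224; w = -0.224 - 0.2·(-1.224) = 0.0208

0.0208


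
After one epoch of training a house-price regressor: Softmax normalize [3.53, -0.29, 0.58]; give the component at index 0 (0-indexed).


Exponentials: e^3.53=34.124, e^-0.29=0.7483, e^0.58=1.786
Sum = 36.6583
Softmax = [0.9309, 0.0204, 0.0487]
p[0] = 34.124/36.6583 = 0.9309

0.9309


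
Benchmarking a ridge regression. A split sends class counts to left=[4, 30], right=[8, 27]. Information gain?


Parent = [12, 57], H_parent = 0.6666
H_left = 0.5226 (n=34), H_right = 0.7755 (n=35)
H_children = (34/69)·0.5226 + (35/69)·0.7755 = 0.6509
IG = 0.6666 - 0.6509 = 0.0157

0.0157


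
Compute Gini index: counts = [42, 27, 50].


Probabilities: [42/119, 27/119, 50/119] ≈ [0.3529, 0.2269, 0.4202]
Σpᵢ² = (1764 + 729 + 2500)/119² = 4993/14161
Gini = 1 - Σpᵢ² = 1 - 4993/14161 = 0.6474

0.6474


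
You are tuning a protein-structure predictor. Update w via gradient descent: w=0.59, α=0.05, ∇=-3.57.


w_new = w - α·∇
= 0.59 - 0.05·-3.57
= 0.59 + 0.1785
= 0.7685

0.7685


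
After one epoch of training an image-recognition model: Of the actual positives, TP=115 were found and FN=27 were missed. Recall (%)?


Recall = TP/(TP+FN)
= 115/(115+27)
= 115/142 = 80.99%

80.99%


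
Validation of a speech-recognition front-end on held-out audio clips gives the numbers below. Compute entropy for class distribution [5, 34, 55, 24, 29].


Probabilities: [5/147, 34/147, 55/147, 24/147, 29/147] ≈ [0.034, 0.2313, 0.3741, 0.1633, 0.1973]
H = -((5/147)·log₂(5/147) + (34/147)·log₂(34/147) + (55/147)·log₂(55/147) + (24/147)·log₂(24/147) + (29/147)·log₂(29/147))
  = 2.074 bits

2.074 bits


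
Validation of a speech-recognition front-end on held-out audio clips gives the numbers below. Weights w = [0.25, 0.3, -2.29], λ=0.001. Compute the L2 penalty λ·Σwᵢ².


‖w‖₂² = (0.25)² + (0.3)² + (-2.29)²
     = 0.0625 + 0.09 + 5.2441
     = 5.3966
λ·‖w‖₂² = 0.001·5.3966 = 0.005397

0.005397


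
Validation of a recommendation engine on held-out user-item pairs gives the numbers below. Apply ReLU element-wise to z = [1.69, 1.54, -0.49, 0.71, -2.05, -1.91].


ReLU(1.69) = max(0, 1.69) = 1.69
ReLU(1.54) = max(0, 1.54) = 1.54
ReLU(-0.49) = max(0, -0.49) = 0.0
ReLU(0.71) = max(0, 0.71) = 0.71
ReLU(-2.05) = max(0, -2.05) = 0.0
ReLU(-1.91) = max(0, -1.91) = 0.0
result = [1.69, 1.54, 0.0, 0.71, 0.0, 0.0]

[1.69, 1.54, 0.0, 0.71, 0.0, 0.0]


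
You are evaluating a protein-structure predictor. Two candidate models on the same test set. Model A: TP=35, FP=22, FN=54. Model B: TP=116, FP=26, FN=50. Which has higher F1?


Model A: P=35/57=0.614, R=35/89=0.3933, F1=2PR/(P+R)=2TP/(2TP+FP+FN)=70/146=0.4795
Model B: P=116/142=0.8169, R=116/166=0.6988, F1=2PR/(P+R)=2TP/(2TP+FP+FN)=232/308=0.7532
0.4795 < 0.7532 → Model B

Model B


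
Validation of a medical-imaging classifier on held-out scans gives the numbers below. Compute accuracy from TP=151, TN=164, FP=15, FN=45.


Accuracy = (TP+TN)/(TP+TN+FP+FN)
= (151+164)/(375)
= 315/375 = 84.0%

84.0%


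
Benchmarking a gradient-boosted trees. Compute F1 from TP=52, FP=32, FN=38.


Precision = 52/84 = 0.619
Recall = 52/90 = 0.5778
F1 = 2·P·R/(P+R) = 2·TP/(2·TP+FP+FN) = 104/(104+32+38) = 104/174 = 0.5977

0.5977


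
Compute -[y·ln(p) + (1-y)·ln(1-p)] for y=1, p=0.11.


BCE = -[y·ln(p) + (1-y)·ln(1-p)]
= -1·ln(0.11) - 0
= -ln(0.11) = 2.2073

2.2073


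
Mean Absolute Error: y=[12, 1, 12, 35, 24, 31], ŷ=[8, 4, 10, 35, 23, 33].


Absolute errors: |12-8|=4, |1-4|=3, |12-10|=2, |35-35|=0, |24-23|=1, |31-33|=2
Sum = 12
MAE = 12/6 = 2

2


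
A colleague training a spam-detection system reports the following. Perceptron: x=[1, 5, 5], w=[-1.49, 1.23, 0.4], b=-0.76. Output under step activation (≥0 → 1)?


z = (1)·(-1.49) + (5)·(1.23) + (5)·(0.4) - 0.76
  = 5.9
step(z) = 1 (z≥0)

1


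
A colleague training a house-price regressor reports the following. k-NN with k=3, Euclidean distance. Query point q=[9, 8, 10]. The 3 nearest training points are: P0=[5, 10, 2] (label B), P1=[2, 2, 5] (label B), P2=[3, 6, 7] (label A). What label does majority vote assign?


d(q,P0) = 9.1652  (label B)
d(q,P1) = 10.4881  (label B)
d(q,P2) = 7.0  (label A)
Votes: A=1, B=2
Majority → B

B


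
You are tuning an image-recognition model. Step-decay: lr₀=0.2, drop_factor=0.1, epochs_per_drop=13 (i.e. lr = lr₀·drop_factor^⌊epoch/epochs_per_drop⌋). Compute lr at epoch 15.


n_drops = ⌊15/13⌋ = 1
lr = 0.2·0.1^1 = 0.2·0.1 = 0.02

0.02


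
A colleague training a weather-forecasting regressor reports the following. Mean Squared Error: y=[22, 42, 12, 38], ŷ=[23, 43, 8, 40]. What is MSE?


Squared errors: (22-23)²=1, (42-43)²=1, (12-8)²=16, (38-40)²=4
Sum = 22
MSE = 22/4 = 11/2

11/2


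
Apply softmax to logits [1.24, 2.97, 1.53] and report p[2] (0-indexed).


Exponentials: e^1.24=3.4556, e^2.97=19.4919, e^1.53=4.6182
Sum = 27.5657
Softmax = [0.1254, 0.7071, 0.1675]
p[2] = 4.6182/27.5657 = 0.1675

0.1675


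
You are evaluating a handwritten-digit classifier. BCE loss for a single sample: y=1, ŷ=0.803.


BCE = -[y·ln(p) + (1-y)·ln(1-p)]
= -1·ln(0.803) - 0
= -ln(0.803) = 0.2194

0.2194


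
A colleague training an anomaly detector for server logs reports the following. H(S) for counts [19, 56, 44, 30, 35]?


Probabilities: [19/184, 56/184, 44/184, 30/184, 35/184] ≈ [0.1033, 0.3043, 0.2391, 0.163, 0.1902]
H = -((19/184)·log₂(19/184) + (56/184)·log₂(56/184) + (44/184)·log₂(44/184) + (30/184)·log₂(30/184) + (35/184)·log₂(35/184))
  = 2.2362 bits

2.2362 bits


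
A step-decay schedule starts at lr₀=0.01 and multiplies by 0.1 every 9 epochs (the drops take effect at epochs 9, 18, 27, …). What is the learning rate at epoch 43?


n_drops = ⌊43/9⌋ = 4
lr = 0.01·0.1^4 = 0.01·0.0001 = 0.000001

0.000001


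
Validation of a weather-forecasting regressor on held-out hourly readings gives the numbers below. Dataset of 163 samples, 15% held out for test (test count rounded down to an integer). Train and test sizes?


Test = ⌊163·15/100⌋ = 24
Train = 163 - 24 = 139

Train: 139, Test: 24


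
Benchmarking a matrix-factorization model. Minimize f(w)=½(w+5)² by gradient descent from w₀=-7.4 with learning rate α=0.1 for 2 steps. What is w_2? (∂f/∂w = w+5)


step 1: grad = -7.4+5 = -2.4; w = -7.4 - 0.1·(-2.4) = -7.16
step 2: grad = -7.16+5 = -2.16; w = -7.16 - 0.1·(-2.16) = -6.944

-6.944


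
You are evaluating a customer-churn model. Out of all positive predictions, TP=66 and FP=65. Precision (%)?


Precision = TP/(TP+FP)
= 66/(66+65)
= 66/131 = 50.38%

50.38%


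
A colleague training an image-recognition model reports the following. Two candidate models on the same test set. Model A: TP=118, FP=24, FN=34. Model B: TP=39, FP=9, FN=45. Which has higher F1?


Model A: P=118/142=0.831, R=118/152=0.7763, F1=2PR/(P+R)=2TP/(2TP+FP+FN)=236/294=0.8027
Model B: P=39/48=0.8125, R=39/84=0.4643, F1=2PR/(P+R)=2TP/(2TP+FP+FN)=78/132=0.5909
0.8027 > 0.5909 → Model A

Model A


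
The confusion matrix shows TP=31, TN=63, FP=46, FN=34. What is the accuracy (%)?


Accuracy = (TP+TN)/(TP+TN+FP+FN)
= (31+63)/(174)
= 94/174 = 54.02%

54.02%


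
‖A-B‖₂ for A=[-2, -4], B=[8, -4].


d = √((-2-8)² + (-4+ 4)²)
  = √(100 + 0)
  = √100 = 10.0

10.0


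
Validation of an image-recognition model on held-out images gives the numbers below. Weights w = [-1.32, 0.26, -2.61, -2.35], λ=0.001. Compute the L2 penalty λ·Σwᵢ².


‖w‖₂² = (-1.32)² + (0.26)² + (-2.61)² + (-2.35)²
     = 1.7424 + 0.0676 + 6.8121 + 5.5225
     = 14.1446
λ·‖w‖₂² = 0.001·14.1446 = 0.014145

0.014145


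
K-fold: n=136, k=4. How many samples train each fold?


Fold size = 136/4 = 34
Training per fold = 136 - 34 = 102

102


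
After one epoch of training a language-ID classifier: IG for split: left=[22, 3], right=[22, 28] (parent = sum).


Parent = [44, 31], H_parent = 0.9782
H_left = 0.5294 (n=25), H_right = 0.9896 (n=50)
H_children = (25/75)·0.5294 + (50/75)·0.9896 = 0.8362
IG = 0.9782 - 0.8362 = 0.142

0.142


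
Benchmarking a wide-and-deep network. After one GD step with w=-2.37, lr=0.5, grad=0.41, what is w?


w_new = w - α·∇
= -2.37 - 0.5·0.41
= -2.37 - 0.205
= -2.575

-2.575


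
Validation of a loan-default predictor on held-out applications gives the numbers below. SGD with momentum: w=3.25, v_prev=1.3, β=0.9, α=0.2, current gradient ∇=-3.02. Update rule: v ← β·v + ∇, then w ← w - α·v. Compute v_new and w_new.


v_new = 0.9·1.3 - 3.02 = 1.17 - 3.02 = -1.85
w_new = 3.25 - 0.2·-1.85 = 3.25 + 0.37 = 3.62

v_new=-1.85, w_new=3.62
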